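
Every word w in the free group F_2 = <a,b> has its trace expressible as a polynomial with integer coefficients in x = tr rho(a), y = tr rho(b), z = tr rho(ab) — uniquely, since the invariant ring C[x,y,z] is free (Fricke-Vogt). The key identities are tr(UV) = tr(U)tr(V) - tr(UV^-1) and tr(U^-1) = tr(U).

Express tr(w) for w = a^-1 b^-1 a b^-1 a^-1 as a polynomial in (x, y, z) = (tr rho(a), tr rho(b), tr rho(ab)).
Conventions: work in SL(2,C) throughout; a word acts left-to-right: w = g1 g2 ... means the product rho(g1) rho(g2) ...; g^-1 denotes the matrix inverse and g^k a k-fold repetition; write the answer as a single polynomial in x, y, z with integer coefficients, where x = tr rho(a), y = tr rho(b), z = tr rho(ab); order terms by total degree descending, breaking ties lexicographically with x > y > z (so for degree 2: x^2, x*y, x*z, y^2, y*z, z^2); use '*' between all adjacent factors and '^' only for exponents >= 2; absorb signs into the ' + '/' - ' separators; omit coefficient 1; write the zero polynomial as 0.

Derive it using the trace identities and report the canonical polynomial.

trace(a b^-1) = trace(a)*trace(b) - trace(a b) = x*y - z
trace(b^-1 a b^-1) = trace(a b^-1)*trace(b) - trace(a) = x*y^2 - y*z - x
use: trace(a^2) = trace(a)*trace(a) - trace(1) = x^2 - 2
trace(a^2 b) = trace(a)*trace(b a) - trace(b) = x*z - y
apply: trace(a b^-1 a) = trace(a^2)*trace(b) - trace(a^2 b) = x^2*y - x*z - y
trace(a b a b) = trace(a b)*trace(a b) - trace(1) = z^2 - 2
trace(a b^-1 a b) = trace(a b a)*trace(b) - trace(a b a b) = x*y*z - y^2 - z^2 + 2
apply: trace(b^-1 a b^-1 a) = trace(a b^-1 a)*trace(b) - trace(a b^-1 a b) = x^2*y^2 - 2*x*y*z + z^2 - 2
use: trace(b^-1 a b^-1 a^-1) = trace(b^-1 a b^-1)*trace(a) - trace(b^-1 a b^-1 a) = x*y*z - x^2 - z^2 + 2
use: trace(a^-1 b^-1 a b^-1 a^-1) = trace(b^-1 a b^-1 a^-1)*trace(a) - trace(b^-1 a b^-1) = x^2*y*z - x^3 - x*y^2 - x*z^2 + y*z + 3*x

x^2*y*z - x^3 - x*y^2 - x*z^2 + y*z + 3*x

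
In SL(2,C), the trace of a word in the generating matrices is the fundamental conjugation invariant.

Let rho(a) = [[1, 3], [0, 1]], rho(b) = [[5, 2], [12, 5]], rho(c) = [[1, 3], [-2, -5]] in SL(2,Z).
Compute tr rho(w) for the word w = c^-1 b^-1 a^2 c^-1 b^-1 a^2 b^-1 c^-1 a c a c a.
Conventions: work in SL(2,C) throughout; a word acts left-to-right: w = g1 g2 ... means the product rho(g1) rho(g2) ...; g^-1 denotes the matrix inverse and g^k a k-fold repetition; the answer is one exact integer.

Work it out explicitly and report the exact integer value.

-21398

rho(c^-1) = [[-5, -3], [2, 1]]
... * rho(b^-1) = [[5, -2], [-12, 5]]  ->  [[11, -5], [-2, 1]]
... * rho(a) = [[1, 3], [0, 1]]  ->  [[11, 28], [-2, -5]]
... * rho(a) = [[1, 3], [0, 1]]  ->  [[11, 61], [-2, -11]]
... * rho(c^-1) = [[-5, -3], [2, 1]]  ->  [[67, 28], [-12, -5]]
... * rho(b^-1) = [[5, -2], [-12, 5]]  ->  [[-1, 6], [0, -1]]
... * rho(a) = [[1, 3], [0, 1]]  ->  [[-1, 3], [0, -1]]
... * rho(a) = [[1, 3], [0, 1]]  ->  [[-1, 0], [0, -1]]
... * rho(b^-1) = [[5, -2], [-12, 5]]  ->  [[-5, 2], [12, -5]]
... * rho(c^-1) = [[-5, -3], [2, 1]]  ->  [[29, 17], [-70, -41]]
... * rho(a) = [[1, 3], [0, 1]]  ->  [[29, 104], [-70, -251]]
... * rho(c) = [[1, 3], [-2, -5]]  ->  [[-179, -433], [432, 1045]]
... * rho(a) = [[1, 3], [0, 1]]  ->  [[-179, -970], [432, 2341]]
... * rho(c) = [[1, 3], [-2, -5]]  ->  [[1761, 4313], [-4250, -10409]]
... * rho(a) = [[1, 3], [0, 1]]  ->  [[1761, 9596], [-4250, -23159]]
tr = 1761 + -23159 = -21398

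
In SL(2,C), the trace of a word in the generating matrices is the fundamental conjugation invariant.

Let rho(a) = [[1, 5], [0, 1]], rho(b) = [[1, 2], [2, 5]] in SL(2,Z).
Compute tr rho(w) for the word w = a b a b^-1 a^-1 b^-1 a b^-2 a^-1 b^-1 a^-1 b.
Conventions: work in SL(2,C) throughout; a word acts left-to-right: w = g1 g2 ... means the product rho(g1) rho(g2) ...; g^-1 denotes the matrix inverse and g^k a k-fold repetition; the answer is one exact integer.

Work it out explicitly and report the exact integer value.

rho(a) = [[1, 5], [0, 1]]
... * rho(b) = [[1, 2], [2, 5]]  ->  [[11, 27], [2, 5]]
... * rho(a) = [[1, 5], [0, 1]]  ->  [[11, 82], [2, 15]]
... * rho(b^-1) = [[5, -2], [-2, 1]]  ->  [[-109, 60], [-20, 11]]
... * rho(a^-1) = [[1, -5], [0, 1]]  ->  [[-109, 605], [-20, 111]]
... * rho(b^-1) = [[5, -2], [-2, 1]]  ->  [[-1755, 823], [-322, 151]]
... * rho(a) = [[1, 5], [0, 1]]  ->  [[-1755, -7952], [-322, -1459]]
... * rho(b^-1) = [[5, -2], [-2, 1]]  ->  [[7129, -4442], [1308, -815]]
... * rho(b^-1) = [[5, -2], [-2, 1]]  ->  [[44529, -18700], [8170, -3431]]
... * rho(a^-1) = [[1, -5], [0, 1]]  ->  [[44529, -241345], [8170, -44281]]
... * rho(b^-1) = [[5, -2], [-2, 1]]  ->  [[705335, -330403], [129412, -60621]]
... * rho(a^-1) = [[1, -5], [0, 1]]  ->  [[705335, -3857078], [129412, -707681]]
... * rho(b) = [[1, 2], [2, 5]]  ->  [[-7008821, -17874720], [-1285950, -3279581]]
tr = -7008821 + -3279581 = -10288402

-10288402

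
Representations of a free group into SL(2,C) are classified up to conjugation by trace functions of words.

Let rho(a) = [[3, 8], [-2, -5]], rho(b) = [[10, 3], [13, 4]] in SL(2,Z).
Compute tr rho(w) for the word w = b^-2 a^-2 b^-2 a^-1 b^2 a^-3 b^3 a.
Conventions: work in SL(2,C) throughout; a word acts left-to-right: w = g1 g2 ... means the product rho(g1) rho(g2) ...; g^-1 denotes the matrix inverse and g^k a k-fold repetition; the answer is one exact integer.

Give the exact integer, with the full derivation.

rho(b^-1) = [[4, -3], [-13, 10]]
... * rho(b^-1) = [[4, -3], [-13, 10]]  ->  [[55, -42], [-182, 139]]
... * rho(a^-1) = [[-5, -8], [2, 3]]  ->  [[-359, -566], [1188, 1873]]
... * rho(a^-1) = [[-5, -8], [2, 3]]  ->  [[663, 1174], [-2194, -3885]]
... * rho(b^-1) = [[4, -3], [-13, 10]]  ->  [[-12610, 9751], [41729, -32268]]
... * rho(b^-1) = [[4, -3], [-13, 10]]  ->  [[-177203, 135340], [586400, -447867]]
... * rho(a^-1) = [[-5, -8], [2, 3]]  ->  [[1156695, 1823644], [-3827734, -6034801]]
... * rho(b) = [[10, 3], [13, 4]]  ->  [[35274322, 10764661], [-116729753, -35622406]]
... * rho(b) = [[10, 3], [13, 4]]  ->  [[492683813, 148881610], [-1630388808, -492678883]]
... * rho(a^-1) = [[-5, -8], [2, 3]]  ->  [[-2165655845, -3494825674], [7166586274, 11565073815]]
... * rho(a^-1) = [[-5, -8], [2, 3]]  ->  [[3838627877, 6840769738], [-12702783740, -22637468747]]
... * rho(a^-1) = [[-5, -8], [2, 3]]  ->  [[-5511599909, -10186713802], [18238981206, 33709863679]]
... * rho(b) = [[10, 3], [13, 4]]  ->  [[-187543278516, -57281654935], [620618039887, 189556398334]]
... * rho(b) = [[10, 3], [13, 4]]  ->  [[-2620094299315, -791756455288], [8670413577212, 2620079712997]]
... * rho(b) = [[10, 3], [13, 4]]  ->  [[-36493776911894, -11027308719097], [120765172041081, 36491559583624]]
... * rho(a) = [[3, 8], [-2, -5]]  ->  [[-87426713297488, -236813671699667], [289312396955995, 783663578410528]]
tr = -87426713297488 + 783663578410528 = 696236865113040

696236865113040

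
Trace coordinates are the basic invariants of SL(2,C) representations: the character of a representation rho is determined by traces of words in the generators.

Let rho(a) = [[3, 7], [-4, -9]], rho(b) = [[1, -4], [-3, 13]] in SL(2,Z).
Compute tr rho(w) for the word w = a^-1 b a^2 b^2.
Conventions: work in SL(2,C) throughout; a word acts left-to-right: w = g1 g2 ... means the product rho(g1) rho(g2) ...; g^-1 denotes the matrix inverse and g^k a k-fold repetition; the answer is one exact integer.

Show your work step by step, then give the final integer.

345891

rho(a^-1) = [[-9, -7], [4, 3]]
... * rho(b) = [[1, -4], [-3, 13]]  ->  [[12, -55], [-5, 23]]
... * rho(a) = [[3, 7], [-4, -9]]  ->  [[256, 579], [-107, -242]]
... * rho(a) = [[3, 7], [-4, -9]]  ->  [[-1548, -3419], [647, 1429]]
... * rho(b) = [[1, -4], [-3, 13]]  ->  [[8709, -38255], [-3640, 15989]]
... * rho(b) = [[1, -4], [-3, 13]]  ->  [[123474, -532151], [-51607, 222417]]
tr = 123474 + 222417 = 345891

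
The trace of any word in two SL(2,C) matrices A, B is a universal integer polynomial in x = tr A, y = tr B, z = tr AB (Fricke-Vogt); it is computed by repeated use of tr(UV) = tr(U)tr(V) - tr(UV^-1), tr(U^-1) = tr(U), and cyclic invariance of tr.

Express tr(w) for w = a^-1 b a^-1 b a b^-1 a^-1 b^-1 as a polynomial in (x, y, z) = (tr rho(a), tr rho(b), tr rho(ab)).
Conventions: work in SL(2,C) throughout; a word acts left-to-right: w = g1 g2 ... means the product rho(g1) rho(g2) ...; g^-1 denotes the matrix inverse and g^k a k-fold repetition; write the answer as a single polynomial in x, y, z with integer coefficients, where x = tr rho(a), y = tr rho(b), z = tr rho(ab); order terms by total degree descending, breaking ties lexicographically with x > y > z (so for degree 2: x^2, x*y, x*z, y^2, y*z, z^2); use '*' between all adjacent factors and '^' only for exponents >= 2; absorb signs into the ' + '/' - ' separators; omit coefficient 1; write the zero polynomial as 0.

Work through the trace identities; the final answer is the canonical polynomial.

apply: tr(b^2 a) = tr(b) * tr(a b) - tr(a) = y*z - x
use: tr(b^2) = tr(b) * tr(b) - tr(1) = y^2 - 2
use: tr(b a^2 b) = tr(a) * tr(b^2 a) - tr(b^2) = x*y*z - x^2 - y^2 + 2
tr(b a b a) = tr(b a) * tr(b a) - tr(1) = z^2 - 2
tr(b a^2 b a) = tr(a) * tr(b a b a) - tr(b a b) = x*z^2 - y*z - x
apply: tr(a b a^-1 b a) = tr(b a^2 b) * tr(a) - tr(b a^2 b a) = x^2*y*z - x^3 - x*y^2 - x*z^2 + y*z + 3*x
use: tr(a b a) = tr(a) * tr(b a) - tr(b) = x*z - y
tr(b a b a b) = tr(b) * tr(a b a b) - tr(a b a) = y*z^2 - x*z - y
use: tr(b a b a b a) = tr(a b a b) * tr(a b) - tr(b a) = z^3 - 3*z
use: tr(a b a^-1 b a b) = tr(b a b a b) * tr(a) - tr(b a b a b a) = x*y*z^2 - x^2*z - z^3 - x*y + 3*z
apply: tr(b a^-1 b a b^-1 a) = tr(a b a^-1 b a) * tr(b) - tr(a b a^-1 b a b) = x^2*y^2*z - x^3*y - x*y^3 - 2*x*y*z^2 + x^2*z + y^2*z + z^3 + 4*x*y - 3*z
tr(a^-1 b a^-1 b a b^-1) = tr(b a^-1 b a b^-1) * tr(a) - tr(b a^-1 b a b^-1 a) = -x^2*y^2*z + x^3*y + x*y^3 + 2*x*y*z^2 - x^2*z - y^2*z - z^3 - 3*x*y + 3*z
use: tr(a^-1 b a^-1 b a b^-1 a^-1) = tr(a^-1 b a^-1 b a b^-1) * tr(a) - tr(a^-1 b a^-1 b a b^-1 a) = -x^3*y^2*z + x^4*y + x^2*y^3 + 2*x^2*y*z^2 - x^3*z - x*y^2*z - x*z^3 - 3*x^2*y + 3*x*z - y
use: tr(b a^-1 b a) = tr(b a b) * tr(a) - tr(b a b a) = x*y*z - x^2 - z^2 + 2
tr(a b^3 a) = tr(b) * tr(a^2 b^2) - tr(a^2 b) = x*y^2*z - x^2*y - y^3 - x*z + 3*y
tr(a b^3 a b) = tr(b) * tr(b a b a b) - tr(b a b a) = y^2*z^2 - x*y*z - y^2 - z^2 + 2
tr(b a b^-1 a b^2) = tr(a b^3 a) * tr(b) - tr(a b^3 a b) = x*y^3*z - x^2*y^2 - y^4 - y^2*z^2 + 4*y^2 + z^2 - 2
apply: tr(b^2 a b) = tr(b) * tr(a b^2) - tr(a b) = y^2*z - x*y - z
apply: tr(a b^2 a b a) = tr(a) * tr(b^2 a b a) - tr(b^2 a b) = x*y*z^2 - x^2*z - y^2*z + z
apply: tr(a b^2 a b a b) = tr(b) * tr(a b a b a b) - tr(a b a b a) = y*z^3 - x*z^2 - 2*y*z + x
tr(b a b^-1 a b^2 a) = tr(a b^2 a b a) * tr(b) - tr(a b^2 a b a b) = x*y^2*z^2 - x^2*y*z - y^3*z - y*z^3 + x*z^2 + 3*y*z - x
tr(b^2 a^-1 b a b^-1 a) = tr(b a b^-1 a b^2) * tr(a) - tr(b a b^-1 a b^2 a) = x^2*y^3*z - x^3*y^2 - x*y^4 - 2*x*y^2*z^2 + x^2*y*z + y^3*z + y*z^3 + 4*x*y^2 - 3*y*z - x
tr(b a^-1 b a b^-1 a^-1 b) = tr(b^2 a^-1 b a b^-1) * tr(a) - tr(b^2 a^-1 b a b^-1 a) = -x^2*y^3*z + x^3*y^2 + x*y^4 + 2*x*y^2*z^2 - y^3*z - y*z^3 - x^3 - 4*x*y^2 - x*z^2 + 3*y*z + 3*x
apply: tr(b a b^2 a b) = tr(b) * tr(a b^2 a b) - tr(a b^2 a) = y^2*z^2 - 2*x*y*z + x^2 - 2
tr(a^-1 b a b^2 a b) = tr(b a b^2 a b) * tr(a) - tr(b a b^2 a b a) = x*y^2*z^2 - 2*x^2*y*z - y*z^3 + x^3 + x*z^2 + 2*y*z - 3*x
tr(b a b^-1 a^-1 b a b) = tr(a^-1 b a b^2 a) * tr(b) - tr(a^-1 b a b^2 a b) = -x*y^2*z^2 + 2*x^2*y*z + y^3*z + y*z^3 - x^3 - x*y^2 - x*z^2 - 3*y*z + 3*x
use: tr(a b a b a b a) = tr(a) * tr(b a b a b a) - tr(b a b a b) = x*z^3 - y*z^2 - 2*x*z + y
use: tr(a b a b a b a b) = tr(b a b a) * tr(b a b a) - tr(1) = z^4 - 4*z^2 + 2
use: tr(b a b a b a b^-1 a) = tr(a b a b a b a) * tr(b) - tr(a b a b a b a b) = x*y*z^3 - y^2*z^2 - z^4 - 2*x*y*z + y^2 + 4*z^2 - 2
use: tr(b a b^-1 a^-1 b a b a) = tr(b a b a b a b^-1) * tr(a) - tr(b a b a b a b^-1 a) = -x*y*z^3 + x^2*z^2 + y^2*z^2 + z^4 + x*y*z - x^2 - y^2 - 4*z^2 + 2
tr(b a^-1 b a b^-1 a^-1 b a) = tr(b a b^-1 a^-1 b a b) * tr(a) - tr(b a b^-1 a^-1 b a b a) = -x^2*y^2*z^2 + 2*x^3*y*z + x*y^3*z + 2*x*y*z^3 - x^4 - x^2*y^2 - 2*x^2*z^2 - y^2*z^2 - z^4 - 4*x*y*z + 4*x^2 + y^2 + 4*z^2 - 2
tr(a^-1 b a^-1 b a b^-1 a^-1 b) = tr(b a^-1 b a b^-1 a^-1 b) * tr(a) - tr(b a^-1 b a b^-1 a^-1 b a) = -x^3*y^3*z + x^4*y^2 + x^2*y^4 + 3*x^2*y^2*z^2 - 2*x^3*y*z - 2*x*y^3*z - 3*x*y*z^3 - 3*x^2*y^2 + x^2*z^2 + y^2*z^2 + z^4 + 7*x*y*z - x^2 - y^2 - 4*z^2 + 2
tr(a^-1 b a^-1 b a b^-1 a^-1 b^-1) = tr(a^-1 b a^-1 b a b^-1 a^-1) * tr(b) - tr(a^-1 b a^-1 b a b^-1 a^-1 b) = -x^2*y^2*z^2 + x^3*y*z + x*y^3*z + 2*x*y*z^3 - x^2*z^2 - y^2*z^2 - z^4 - 4*x*y*z + x^2 + 4*z^2 - 2

-x^2*y^2*z^2 + x^3*y*z + x*y^3*z + 2*x*y*z^3 - x^2*z^2 - y^2*z^2 - z^4 - 4*x*y*z + x^2 + 4*z^2 - 2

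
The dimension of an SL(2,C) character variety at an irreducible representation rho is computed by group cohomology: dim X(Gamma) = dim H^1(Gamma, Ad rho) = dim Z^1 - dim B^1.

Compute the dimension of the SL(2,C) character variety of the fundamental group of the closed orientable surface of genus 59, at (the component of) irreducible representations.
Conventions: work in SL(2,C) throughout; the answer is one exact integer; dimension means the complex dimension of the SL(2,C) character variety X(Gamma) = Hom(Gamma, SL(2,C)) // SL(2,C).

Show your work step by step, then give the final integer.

348

The genus-59 surface group: 2g = 118 generators, one relator prod [a_i, b_i].
Unconstrained cocycle data is one sl_2 vector per generator (354 dimensions), cut by the relator condition d_2(z) = 0.
H^2 = coker(d_2) is dual to H^0 = 0 at irreducible rho (Poincare duality), so d_2 is onto: dim Z^1 = 351.
As always at irreducible rho, dim B^1 = 3.
dim H^1 = 351 - 3 = 348 = dim X.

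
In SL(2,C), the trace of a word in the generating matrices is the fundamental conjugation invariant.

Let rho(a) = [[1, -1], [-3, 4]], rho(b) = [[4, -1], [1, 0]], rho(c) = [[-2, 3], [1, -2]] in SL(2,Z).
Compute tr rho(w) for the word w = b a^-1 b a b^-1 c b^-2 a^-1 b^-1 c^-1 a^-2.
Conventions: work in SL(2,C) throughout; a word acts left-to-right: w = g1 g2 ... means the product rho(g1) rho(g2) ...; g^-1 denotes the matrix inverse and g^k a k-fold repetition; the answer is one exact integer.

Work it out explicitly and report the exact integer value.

-2416957

rho(b) = [[4, -1], [1, 0]]
... * rho(a^-1) = [[4, 1], [3, 1]]  ->  [[13, 3], [4, 1]]
... * rho(b) = [[4, -1], [1, 0]]  ->  [[55, -13], [17, -4]]
... * rho(a) = [[1, -1], [-3, 4]]  ->  [[94, -107], [29, -33]]
... * rho(b^-1) = [[0, 1], [-1, 4]]  ->  [[107, -334], [33, -103]]
... * rho(c) = [[-2, 3], [1, -2]]  ->  [[-548, 989], [-169, 305]]
... * rho(b^-1) = [[0, 1], [-1, 4]]  ->  [[-989, 3408], [-305, 1051]]
... * rho(b^-1) = [[0, 1], [-1, 4]]  ->  [[-3408, 12643], [-1051, 3899]]
... * rho(a^-1) = [[4, 1], [3, 1]]  ->  [[24297, 9235], [7493, 2848]]
... * rho(b^-1) = [[0, 1], [-1, 4]]  ->  [[-9235, 61237], [-2848, 18885]]
... * rho(c^-1) = [[-2, -3], [-1, -2]]  ->  [[-42767, -94769], [-13189, -29226]]
... * rho(a^-1) = [[4, 1], [3, 1]]  ->  [[-455375, -137536], [-140434, -42415]]
... * rho(a^-1) = [[4, 1], [3, 1]]  ->  [[-2234108, -592911], [-688981, -182849]]
tr = -2234108 + -182849 = -2416957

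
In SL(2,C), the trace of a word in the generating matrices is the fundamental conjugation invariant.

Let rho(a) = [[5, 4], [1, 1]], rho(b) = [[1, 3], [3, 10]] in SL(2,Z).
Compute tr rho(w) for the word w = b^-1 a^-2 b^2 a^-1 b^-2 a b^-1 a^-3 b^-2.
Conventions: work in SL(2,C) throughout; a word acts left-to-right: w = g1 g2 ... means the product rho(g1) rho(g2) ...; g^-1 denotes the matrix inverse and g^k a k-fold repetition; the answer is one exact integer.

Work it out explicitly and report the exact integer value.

rho(b^-1) = [[10, -3], [-3, 1]]
... * rho(a^-1) = [[1, -4], [-1, 5]]  ->  [[13, -55], [-4, 17]]
... * rho(a^-1) = [[1, -4], [-1, 5]]  ->  [[68, -327], [-21, 101]]
... * rho(b) = [[1, 3], [3, 10]]  ->  [[-913, -3066], [282, 947]]
... * rho(b) = [[1, 3], [3, 10]]  ->  [[-10111, -33399], [3123, 10316]]
... * rho(a^-1) = [[1, -4], [-1, 5]]  ->  [[23288, -126551], [-7193, 39088]]
... * rho(b^-1) = [[10, -3], [-3, 1]]  ->  [[612533, -196415], [-189194, 60667]]
... * rho(b^-1) = [[10, -3], [-3, 1]]  ->  [[6714575, -2034014], [-2073941, 628249]]
... * rho(a) = [[5, 4], [1, 1]]  ->  [[31538861, 24824286], [-9741456, -7667515]]
... * rho(b^-1) = [[10, -3], [-3, 1]]  ->  [[240915752, -69792297], [-74412015, 21556853]]
... * rho(a^-1) = [[1, -4], [-1, 5]]  ->  [[310708049, -1312624493], [-95968868, 405432325]]
... * rho(a^-1) = [[1, -4], [-1, 5]]  ->  [[1623332542, -7805954661], [-501401193, 2411037097]]
... * rho(a^-1) = [[1, -4], [-1, 5]]  ->  [[9429287203, -45523103473], [-2912438290, 14060790257]]
... * rho(b^-1) = [[10, -3], [-3, 1]]  ->  [[230862182449, -73810965082], [-71306753671, 22798105127]]
... * rho(b^-1) = [[10, -3], [-3, 1]]  ->  [[2530054719736, -766397512429], [-781461852091, 236718366140]]
tr = 2530054719736 + 236718366140 = 2766773085876

2766773085876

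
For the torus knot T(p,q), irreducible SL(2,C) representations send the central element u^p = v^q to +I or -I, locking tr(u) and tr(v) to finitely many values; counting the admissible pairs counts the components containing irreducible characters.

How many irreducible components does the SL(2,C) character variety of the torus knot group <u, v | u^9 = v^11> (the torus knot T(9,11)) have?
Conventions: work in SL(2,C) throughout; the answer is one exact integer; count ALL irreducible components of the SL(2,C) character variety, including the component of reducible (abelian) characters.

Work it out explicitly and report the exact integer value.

Gamma = < u, v | u^9 = v^11 > (torus knot T(9,11)); the central element u^9 = v^11 acts as +I or -I in any irreducible SL(2,C) representation.
On an irreducible component, tr(u) is locked at 2*cos(pi*alpha/9) for some alpha in 1..8, and tr(v) at 2*cos(pi*beta/11) for some beta in 1..10.
Consistency of u^9 = (-1)^alpha I with v^11 = (-1)^beta I forces alpha = beta (mod 2).
Enumerate parity-matched pairs: 4*5 odd-odd plus 4*5 even-even gives 40.
components with irreducible characters: 40; plus the single component of reducible (abelian) characters: total 41.

41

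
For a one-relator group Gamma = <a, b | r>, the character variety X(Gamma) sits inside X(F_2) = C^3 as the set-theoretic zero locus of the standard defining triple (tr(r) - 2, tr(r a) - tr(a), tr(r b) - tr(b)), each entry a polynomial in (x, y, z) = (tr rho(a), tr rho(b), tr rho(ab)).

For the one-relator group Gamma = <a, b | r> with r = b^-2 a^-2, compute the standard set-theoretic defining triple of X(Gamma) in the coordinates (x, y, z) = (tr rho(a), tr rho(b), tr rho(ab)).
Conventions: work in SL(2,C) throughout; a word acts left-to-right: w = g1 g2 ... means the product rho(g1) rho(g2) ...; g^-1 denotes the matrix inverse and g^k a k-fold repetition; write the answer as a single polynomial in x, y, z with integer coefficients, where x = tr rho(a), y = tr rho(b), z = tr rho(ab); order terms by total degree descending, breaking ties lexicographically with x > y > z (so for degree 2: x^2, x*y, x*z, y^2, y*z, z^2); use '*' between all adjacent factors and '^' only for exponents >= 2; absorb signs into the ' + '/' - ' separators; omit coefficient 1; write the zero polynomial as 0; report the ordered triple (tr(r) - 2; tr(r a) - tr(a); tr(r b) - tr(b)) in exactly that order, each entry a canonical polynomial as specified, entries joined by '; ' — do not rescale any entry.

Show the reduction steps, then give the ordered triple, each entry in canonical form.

trace(b^-1) = trace(b) = y
trace(b^-1 a) = trace(a) trace(b) - trace(a b)  (eliminate b^-1) = x*y - z
trace(a^-1 b^-1) = trace(b^-1) trace(a) - trace(b^-1 a)  (eliminate a^-1) = z
trace(a^-1 b^-2) = trace(a^-1 b^-1) trace(b) - trace(a^-1)  (eliminate b^-1) = y*z - x
trace(b^-2) = trace(b^-1) trace(b) - trace(1)  (eliminate b^-1) = y^2 - 2
trace(b^-2 a^-2) = trace(a^-1 b^-2) trace(a) - trace(a^-1 b^-2 a)  (eliminate a^-1) = x*y*z - x^2 - y^2 + 2
trace(b^-1 a^-2) = trace(a^-1 b^-1) trace(a) - trace(a^-1 b^-1 a) = x*z - y
assemble the triple (trace(r) - 2; trace(r a) - x; trace(r b) - y)

x*y*z - x^2 - y^2; y*z - 2*x; x*z - 2*y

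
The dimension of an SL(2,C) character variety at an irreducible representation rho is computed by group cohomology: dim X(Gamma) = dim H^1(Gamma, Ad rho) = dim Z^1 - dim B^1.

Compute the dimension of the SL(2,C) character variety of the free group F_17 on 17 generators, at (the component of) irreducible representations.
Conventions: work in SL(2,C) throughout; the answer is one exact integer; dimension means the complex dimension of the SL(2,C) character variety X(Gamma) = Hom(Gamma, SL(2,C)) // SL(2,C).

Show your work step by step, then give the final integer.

Gamma = F_17 has 17 generators and no relators.
Z^1(Gamma, Ad rho) = (sl_2)^17: a cocycle is a free choice of one sl_2 vector per generator, so dim Z^1 = 3*17 = 51.
dim B^1 = 3: the coboundary map is injective because an irreducible image has centralizer 0 in sl_2.
dim H^1 = 51 - 3 = 48, which is dim X.

48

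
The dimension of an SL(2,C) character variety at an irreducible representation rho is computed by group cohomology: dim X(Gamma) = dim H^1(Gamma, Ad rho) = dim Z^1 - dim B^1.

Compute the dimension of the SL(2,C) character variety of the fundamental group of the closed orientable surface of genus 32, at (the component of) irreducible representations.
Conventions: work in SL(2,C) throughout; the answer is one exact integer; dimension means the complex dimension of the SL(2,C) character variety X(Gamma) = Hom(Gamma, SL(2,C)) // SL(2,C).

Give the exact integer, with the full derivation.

The genus-32 surface group: 2g = 64 generators, one relator prod [a_i, b_i].
Unconstrained cocycle data is one sl_2 vector per generator (192 dimensions), cut by the relator condition d_2(z) = 0.
d_2 is surjective at irreducible rho (its cokernel H^2 is dual to H^0 = 0), so dim Z^1 = 192 - 3 = 189.
Coboundaries contribute dim B^1 = 3 (injective at irreducible rho).
Hence dim X = 189 - 3 = 186.

186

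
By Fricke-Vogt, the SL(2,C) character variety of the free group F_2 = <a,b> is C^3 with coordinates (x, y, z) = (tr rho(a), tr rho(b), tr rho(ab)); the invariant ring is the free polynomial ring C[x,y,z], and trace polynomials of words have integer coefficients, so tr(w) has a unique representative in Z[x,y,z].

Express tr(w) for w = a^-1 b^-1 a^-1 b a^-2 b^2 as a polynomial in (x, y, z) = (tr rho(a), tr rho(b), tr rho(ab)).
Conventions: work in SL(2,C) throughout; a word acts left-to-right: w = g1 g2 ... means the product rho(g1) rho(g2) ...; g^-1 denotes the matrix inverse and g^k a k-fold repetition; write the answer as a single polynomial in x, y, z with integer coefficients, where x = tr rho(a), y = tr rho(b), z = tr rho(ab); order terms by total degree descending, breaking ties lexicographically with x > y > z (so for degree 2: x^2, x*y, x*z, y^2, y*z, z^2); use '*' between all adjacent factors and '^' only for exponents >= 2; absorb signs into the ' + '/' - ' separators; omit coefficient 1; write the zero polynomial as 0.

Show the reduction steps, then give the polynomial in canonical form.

use: trace(b^2) = trace(b) trace(b) - trace(1)   [square of b] = y^2 - 2
trace(b^2 a) = trace(b) trace(a b) - trace(a)   [square of b] = y*z - x
use: trace(b a^-1 b) = trace(b^2) trace(a) - trace(b^2 a)   [inverse elimination on a] = x*y^2 - y*z - x
use: trace(b a b a) = trace(a b) trace(a b) - trace(1)   [split at a repeated a] = z^2 - 2
trace(b a^-1 b a) = trace(b a b) trace(a) - trace(b a b a)   [inverse elimination on a] = x*y*z - x^2 - z^2 + 2
use: trace(a^-1 b a^-1 b) = trace(b a^-1 b) trace(a) - trace(b a^-1 b a)   [inverse elimination on a] = x^2*y^2 - 2*x*y*z + z^2 - 2
use: trace(a^-1 b a^-2 b) = trace(a^-1 b a^-1 b) trace(a) - trace(a^-1 b a^-1 b a)   [inverse elimination on a] = x^3*y^2 - 2*x^2*y*z - x*y^2 + x*z^2 + y*z - x
trace(a^2 b) = trace(a) trace(b a) - trace(b)   [square of a] = x*z - y
use: trace(a^2) = trace(a) trace(a) - trace(1)   [square of a] = x^2 - 2
apply: trace(b a^2 b) = trace(b) trace(a^2 b) - trace(a^2)   [square of b] = x*y*z - x^2 - y^2 + 2
use: trace(a b^3 a) = trace(b) trace(b a^2 b) - trace(b a^2)   [square of b] = x*y^2*z - x^2*y - y^3 - x*z + 3*y
trace(b a b a b) = trace(b) trace(a b a b) - trace(a b a)   [square of b] = y*z^2 - x*z - y
trace(a b^3 a b) = trace(b) trace(b a b a b) - trace(b a b a)   [square of b] = y^2*z^2 - x*y*z - y^2 - z^2 + 2
trace(b^2 a b^-1 a b) = trace(a b^3 a) trace(b) - trace(a b^3 a b)   [inverse elimination on b] = x*y^3*z - x^2*y^2 - y^4 - y^2*z^2 + 4*y^2 + z^2 - 2
apply: trace(a^2 b a b) = trace(a) trace(b a b a) - trace(b a b)   [square of a] = x*z^2 - y*z - x
use: trace(a^2 b a) = trace(a) trace(a b a) - trace(a b)   [square of a] = x^2*z - x*y - z
apply: trace(a b a b^2 a) = trace(b) trace(a^2 b a b) - trace(a^2 b a)   [square of b] = x*y*z^2 - x^2*z - y^2*z + z
trace(a b a b a b) = trace(b a) trace(b a b a) - trace(b^-1 a^-1)   [split at a repeated b] = z^3 - 3*z
trace(a b a b^2 a b) = trace(b) trace(a b a b a b) - trace(a b a b a)   [square of b] = y*z^3 - x*z^2 - 2*y*z + x
trace(b^2 a b^-1 a b a) = trace(a b a b^2 a) trace(b) - trace(a b a b^2 a b)   [inverse elimination on b] = x*y^2*z^2 - x^2*y*z - y^3*z - y*z^3 + x*z^2 + 3*y*z - x
trace(b^2 a b^-1 a b a^-1) = trace(b^2 a b^-1 a b) trace(a) - trace(b^2 a b^-1 a b a)   [inverse elimination on a] = x^2*y^3*z - x^3*y^2 - x*y^4 - 2*x*y^2*z^2 + x^2*y*z + y^3*z + y*z^3 + 4*x*y^2 - 3*y*z - x
apply: trace(b a^-2 b^2 a b^-1 a) = trace(b^2 a b^-1 a b a^-1) trace(a) - trace(b^2 a b^-1 a b)   [inverse elimination on a] = x^3*y^3*z - x^4*y^2 - x^2*y^4 - 2*x^2*y^2*z^2 + x^3*y*z + x*y*z^3 + 5*x^2*y^2 + y^4 + y^2*z^2 - 3*x*y*z - x^2 - 4*y^2 - z^2 + 2
trace(b^-1 a^-1 b a^-2 b^2 a) = trace(b a^-2 b^2 a b^-1) trace(a) - trace(b a^-2 b^2 a b^-1 a)   [inverse elimination on a] = -x^3*y^3*z + x^4*y^2 + x^2*y^4 + 2*x^2*y^2*z^2 - x^3*y*z - x*y*z^3 - 4*x^2*y^2 - y^4 - y^2*z^2 + 2*x*y*z + 4*y^2 + z^2 - 2
trace(a^-1 b^-1 a^-1 b a^-2 b^2) = trace(b^-1 a^-1 b a^-2 b^2) trace(a) - trace(b^-1 a^-1 b a^-2 b^2 a)   [inverse elimination on a] = x^3*y^3*z - x^2*y^4 - 2*x^2*y^2*z^2 - x^3*y*z + x*y*z^3 + 3*x^2*y^2 + x^2*z^2 + y^4 + y^2*z^2 - x*y*z - x^2 - 4*y^2 - z^2 + 2

x^3*y^3*z - x^2*y^4 - 2*x^2*y^2*z^2 - x^3*y*z + x*y*z^3 + 3*x^2*y^2 + x^2*z^2 + y^4 + y^2*z^2 - x*y*z - x^2 - 4*y^2 - z^2 + 2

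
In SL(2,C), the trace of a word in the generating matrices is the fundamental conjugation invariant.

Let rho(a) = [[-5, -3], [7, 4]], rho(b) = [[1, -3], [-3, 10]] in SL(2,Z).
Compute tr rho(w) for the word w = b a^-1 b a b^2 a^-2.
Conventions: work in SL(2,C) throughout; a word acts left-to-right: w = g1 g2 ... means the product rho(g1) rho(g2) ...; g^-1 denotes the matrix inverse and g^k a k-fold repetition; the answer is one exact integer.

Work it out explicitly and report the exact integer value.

rho(b) = [[1, -3], [-3, 10]]
... * rho(a^-1) = [[4, 3], [-7, -5]]  ->  [[25, 18], [-82, -59]]
... * rho(b) = [[1, -3], [-3, 10]]  ->  [[-29, 105], [95, -344]]
... * rho(a) = [[-5, -3], [7, 4]]  ->  [[880, 507], [-2883, -1661]]
... * rho(b) = [[1, -3], [-3, 10]]  ->  [[-641, 2430], [2100, -7961]]
... * rho(b) = [[1, -3], [-3, 10]]  ->  [[-7931, 26223], [25983, -85910]]
... * rho(a^-1) = [[4, 3], [-7, -5]]  ->  [[-215285, -154908], [705302, 507499]]
... * rho(a^-1) = [[4, 3], [-7, -5]]  ->  [[223216, 128685], [-731285, -421589]]
tr = 223216 + -421589 = -198373

-198373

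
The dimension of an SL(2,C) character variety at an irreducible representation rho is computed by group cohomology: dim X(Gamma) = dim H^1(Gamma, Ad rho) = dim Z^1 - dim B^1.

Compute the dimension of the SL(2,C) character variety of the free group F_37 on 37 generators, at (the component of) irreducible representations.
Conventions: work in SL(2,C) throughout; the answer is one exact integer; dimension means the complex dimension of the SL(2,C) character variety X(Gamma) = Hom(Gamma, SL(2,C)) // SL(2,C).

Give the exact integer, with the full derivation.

Gamma = F_37 has 37 generators and no relators.
A cocycle picks one sl_2 vector per generator freely, giving dim Z^1 = 3*37 = 111.
dim B^1 = 3: the coboundary map is injective because an irreducible image has centralizer 0 in sl_2.
dim H^1 = 111 - 3 = 108, which is dim X.

108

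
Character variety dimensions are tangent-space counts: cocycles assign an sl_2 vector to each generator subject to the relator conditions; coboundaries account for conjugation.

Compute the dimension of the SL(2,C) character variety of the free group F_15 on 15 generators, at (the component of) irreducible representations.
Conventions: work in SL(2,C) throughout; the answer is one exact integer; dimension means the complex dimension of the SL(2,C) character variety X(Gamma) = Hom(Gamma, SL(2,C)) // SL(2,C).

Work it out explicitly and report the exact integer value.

Gamma = F_15 has 15 generators and no relators.
Z^1(Gamma, Ad rho) = (sl_2)^15: a cocycle is a free choice of one sl_2 vector per generator, so dim Z^1 = 3*15 = 45.
Irreducibility makes the coboundary map sl_2 -> Z^1 injective (trivial centralizer), so dim B^1 = 3.
Therefore dim X = 45 - 3 = 42.

42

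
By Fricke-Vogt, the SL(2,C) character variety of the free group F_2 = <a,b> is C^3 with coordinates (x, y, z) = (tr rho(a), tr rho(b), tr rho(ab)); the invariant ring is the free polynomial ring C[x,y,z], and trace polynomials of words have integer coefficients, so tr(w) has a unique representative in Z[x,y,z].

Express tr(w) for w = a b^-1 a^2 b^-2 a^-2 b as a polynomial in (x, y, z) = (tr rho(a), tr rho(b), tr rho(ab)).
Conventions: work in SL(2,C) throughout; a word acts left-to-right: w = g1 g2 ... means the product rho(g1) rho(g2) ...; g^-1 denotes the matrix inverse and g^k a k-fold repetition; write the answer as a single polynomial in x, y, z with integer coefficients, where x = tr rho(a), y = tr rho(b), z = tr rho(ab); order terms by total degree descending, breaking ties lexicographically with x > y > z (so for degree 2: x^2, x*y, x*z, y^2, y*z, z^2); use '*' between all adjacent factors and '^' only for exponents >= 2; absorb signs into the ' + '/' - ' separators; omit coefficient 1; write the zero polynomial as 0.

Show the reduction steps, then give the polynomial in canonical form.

-x^4*y^3*z + x^5*y^2 + x^3*y^4 + 2*x^3*y^2*z^2 - x^4*y*z - x^2*y*z^3 - 5*x^3*y^2 - x*y^4 - x*y^2*z^2 + 4*x^2*y*z + 5*x*y^2 - y*z - x

tr(a^2) = tr(a)*tr(a) - tr(1)  (reduce the a square) = x^2 - 2
next, tr(a^3) = tr(a)*tr(a^2) - tr(a)  (reduce the a square) = x^3 - 3*x
next, tr(a b a) = tr(a)*tr(b a) - tr(b)  (reduce the a square) = x*z - y
tr(a^2 b a) = tr(a)*tr(a b a) - tr(a b)  (reduce the a square) = x^2*z - x*y - z
tr(a b a^3) = tr(a)*tr(a^2 b a) - tr(a^2 b)  (reduce the a square) = x^3*z - x^2*y - 2*x*z + y
tr(b a b a) = tr(a b)*tr(a b) - tr(1)  (split on a) = z^2 - 2
and tr(b a b) = tr(b)*tr(a b) - tr(a)  (reduce the b square) = y*z - x
and tr(a b a b a) = tr(a)*tr(b a b a) - tr(b a b)  (reduce the a square) = x*z^2 - y*z - x
tr(a b a^3 b) = tr(a)*tr(a b a b a) - tr(a b a b)  (reduce the a square) = x^2*z^2 - x*y*z - x^2 - z^2 + 2
tr(b a^3 b^-1 a) = tr(a b a^3)*tr(b) - tr(a b a^3 b)  (eliminate b^-1) = x^3*y*z - x^2*y^2 - x^2*z^2 - x*y*z + x^2 + y^2 + z^2 - 2
tr(a^2 b^-1 a^-1 b a) = tr(b a^3 b^-1)*tr(a) - tr(b a^3 b^-1 a)  (eliminate a^-1) = -x^3*y*z + x^4 + x^2*y^2 + x^2*z^2 + x*y*z - 4*x^2 - y^2 - z^2 + 2
next, tr(b a b a b a) = tr(b a b a)*tr(b a) - tr(a b)  (split on b) = z^3 - 3*z
next, tr(b a b a b) = tr(b)*tr(a b a b) - tr(a b a)  (reduce the b square) = y*z^2 - x*z - y
tr(a b a b a^2 b) = tr(a)*tr(b a b a b a) - tr(b a b a b)  (reduce the a square) = x*z^3 - y*z^2 - 2*x*z + y
next, tr(b a b a^2 b^-1 a) = tr(a b a b a^2)*tr(b) - tr(a b a b a^2 b)  (eliminate b^-1) = x^2*y*z^2 - x*y^2*z - x*z^3 - x^2*y + 2*x*z + y
tr(a^2 b^-1 a^-1 b a b) = tr(b a b a^2 b^-1)*tr(a) - tr(b a b a^2 b^-1 a)  (eliminate a^-1) = -x^2*y*z^2 + x^3*z + x*y^2*z + x*z^3 - 3*x*z - y
tr(a^-1 b a b^-1 a^2 b^-1) = tr(a^2 b^-1 a^-1 b a)*tr(b) - tr(a^2 b^-1 a^-1 b a b)  (eliminate b^-1) = -x^3*y^2*z + x^4*y + x^2*y^3 + 2*x^2*y*z^2 - x^3*z - x*z^3 - 4*x^2*y - y^3 - y*z^2 + 3*x*z + 3*y
and tr(a b^-1 a^2) = tr(a^3)*tr(b) - tr(a^3 b)  (eliminate b^-1) = x^3*y - x^2*z - 2*x*y + z
tr(a^-2 b a b^-1 a^2 b^-1) = tr(a^-1 b a b^-1 a^2 b^-1)*tr(a) - tr(a^-1 b a b^-1 a^2 b^-1 a)  (eliminate a^-1) = -x^4*y^2*z + x^5*y + x^3*y^3 + 2*x^3*y*z^2 - x^4*z - x^2*z^3 - 5*x^3*y - x*y^3 - x*y*z^2 + 4*x^2*z + 5*x*y - z
tr(a b^-1 a^2 b^-2 a^-2 b) = tr(a^-2 b a b^-1 a^2 b^-1)*tr(b) - tr(a^-2 b a b^-1 a^2)  (eliminate b^-1) = -x^4*y^3*z + x^5*y^2 + x^3*y^4 + 2*x^3*y^2*z^2 - x^4*y*z - x^2*y*z^3 - 5*x^3*y^2 - x*y^4 - x*y^2*z^2 + 4*x^2*y*z + 5*x*y^2 - y*z - x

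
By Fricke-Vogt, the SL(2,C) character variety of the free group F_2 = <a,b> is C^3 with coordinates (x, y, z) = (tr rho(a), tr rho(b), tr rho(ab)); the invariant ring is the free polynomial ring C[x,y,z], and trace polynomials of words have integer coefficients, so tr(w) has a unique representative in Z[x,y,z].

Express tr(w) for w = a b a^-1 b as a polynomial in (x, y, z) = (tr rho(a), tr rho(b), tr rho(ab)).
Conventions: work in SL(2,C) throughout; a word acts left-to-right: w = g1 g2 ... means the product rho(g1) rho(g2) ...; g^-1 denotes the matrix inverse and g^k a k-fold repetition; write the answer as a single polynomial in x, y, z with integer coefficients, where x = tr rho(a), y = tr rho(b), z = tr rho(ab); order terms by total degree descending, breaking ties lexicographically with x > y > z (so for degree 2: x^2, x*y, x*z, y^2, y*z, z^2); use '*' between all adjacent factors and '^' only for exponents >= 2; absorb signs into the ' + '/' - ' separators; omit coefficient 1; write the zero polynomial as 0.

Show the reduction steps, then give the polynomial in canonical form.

tr(b a b) = tr(b)*tr(a b) - tr(a)   [square of b] = y*z - x
and tr(b a b a) = tr(a b)*tr(a b) - tr(1)   [split at a repeated a] = z^2 - 2
next, tr(a b a^-1 b) = tr(b a b)*tr(a) - tr(b a b a)   [inverse elimination on a] = x*y*z - x^2 - z^2 + 2

x*y*z - x^2 - z^2 + 2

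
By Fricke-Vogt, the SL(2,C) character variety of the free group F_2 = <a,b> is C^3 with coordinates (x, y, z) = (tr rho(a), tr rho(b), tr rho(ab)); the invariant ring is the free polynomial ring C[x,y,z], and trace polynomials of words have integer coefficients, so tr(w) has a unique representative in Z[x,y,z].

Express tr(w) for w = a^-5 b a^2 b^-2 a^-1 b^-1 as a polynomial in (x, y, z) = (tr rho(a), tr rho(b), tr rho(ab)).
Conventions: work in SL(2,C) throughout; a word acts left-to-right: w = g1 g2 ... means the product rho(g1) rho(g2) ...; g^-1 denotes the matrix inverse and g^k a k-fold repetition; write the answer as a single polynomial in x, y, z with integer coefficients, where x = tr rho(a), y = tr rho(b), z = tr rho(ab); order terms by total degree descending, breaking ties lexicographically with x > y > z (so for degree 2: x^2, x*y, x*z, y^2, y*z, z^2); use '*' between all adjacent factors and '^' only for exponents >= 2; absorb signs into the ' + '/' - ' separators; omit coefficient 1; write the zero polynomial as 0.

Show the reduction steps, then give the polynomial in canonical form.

-x^6*y^2*z^2 + x^7*y*z + x^5*y^3*z + x^5*y*z^3 + 3*x^4*y^2*z^2 - 6*x^5*y*z - 3*x^3*y^3*z - 3*x^3*y*z^3 - x^6 - x^4*y^2 - x^4*z^2 - x^2*y^2*z^2 + 11*x^3*y*z + x*y^3*z + x*y*z^3 + 6*x^4 + 2*x^2*y^2 + 3*x^2*z^2 - 5*x*y*z - 9*x^2 - z^2 + 2

and trace(a b^-1) = trace(a) trace(b) - trace(a b) = x*y - z
and trace(a^2) = trace(a) trace(a) - trace(1) = x^2 - 2
next, trace(b a b a) = trace(a b) trace(a b) - trace(1) = z^2 - 2
and trace(b a b) = trace(b) trace(a b) - trace(a) = y*z - x
and trace(a b a^2 b) = trace(a) trace(b a b a) - trace(b a b) = x*z^2 - y*z - x
trace(a b a) = trace(a) trace(b a) - trace(b) = x*z - y
and trace(a b a^2) = trace(a) trace(a b a) - trace(a b) = x^2*z - x*y - z
and trace(b a b a^2 b) = trace(b) trace(a b a^2 b) - trace(a b a^2) = x*y*z^2 - x^2*z - y^2*z + z
trace(b a b a b a) = trace(b a) trace(b a b a) - trace(b^-1 a^-1) = z^3 - 3*z
next, trace(b a b a b) = trace(b) trace(a b a b) - trace(a b a) = y*z^2 - x*z - y
next, trace(b a b a^2 b a) = trace(a) trace(b a b a b a) - trace(b a b a b) = x*z^3 - y*z^2 - 2*x*z + y
next, trace(a^-1 b a b a^2 b) = trace(b a b a^2 b) trace(a) - trace(b a b a^2 b a) = x^2*y*z^2 - x^3*z - x*y^2*z - x*z^3 + y*z^2 + 3*x*z - y
trace(a b a^2 b^-1 a^-1 b) = trace(a^-1 b a b a^2) trace(b) - trace(a^-1 b a b a^2 b) = -x^2*y*z^2 + x^3*z + x*y^2*z + x*z^3 - 3*x*z - y
trace(b a^2 b^-1 a^-1 b^-1 a) = trace(a b a^2 b^-1 a^-1) trace(b) - trace(a b a^2 b^-1 a^-1 b) = x^2*y*z^2 - x^3*z - x*y^2*z - x*z^3 + x^2*y + 3*x*z - y
and trace(b a^2 b^-1 a^-1 b^-1 a^-1) = trace(b a^2 b^-1 a^-1 b^-1) trace(a) - trace(b a^2 b^-1 a^-1 b^-1 a) = -x^2*y*z^2 + x^3*z + x*y^2*z + x*z^3 - 4*x*z + y
trace(b^-1 a^-1 b^-1 a^-2 b a^2) = trace(b a^2 b^-1 a^-1 b^-1 a^-1) trace(a) - trace(b a^2 b^-1 a^-1 b^-1) = -x^3*y*z^2 + x^4*z + x^2*y^2*z + x^2*z^3 - 4*x^2*z + z
trace(b a b^-1 a) = trace(a b a) trace(b) - trace(a b a b) = x*y*z - y^2 - z^2 + 2
trace(a^-1 b a b^-1) = trace(b a b^-1) trace(a) - trace(b a b^-1 a) = -x*y*z + x^2 + y^2 + z^2 - 2
next, trace(b^-1 a^-2 b a) = trace(a^-1 b a b^-1) trace(a) - trace(a^-1 b a b^-1 a) = -x^2*y*z + x^3 + x*y^2 + x*z^2 - 3*x
trace(b a^2 b^-2 a^-1 b^-1 a^-2) = trace(b^-1 a^-1 b^-1 a^-2 b a^2) trace(b) - trace(b^-1 a^-1 b^-1 a^-2 b a^2 b) = -x^3*y^2*z^2 + x^4*y*z + x^2*y^3*z + x^2*y*z^3 - 3*x^2*y*z - x^3 - x*y^2 - x*z^2 + y*z + 3*x
trace(a^2 b^-1) = trace(a^2) trace(b) - trace(a^2 b) = x^2*y - x*z - y
and trace(a b a^2 b^-1) = trace(a b a^2) trace(b) - trace(a b a^2 b) = x^2*y*z - x*y^2 - x*z^2 + x
next, trace(b a^2 b^-2 a) = trace(a b a^2 b^-1) trace(b) - trace(a b a^2) = x^2*y^2*z - x*y^3 - x*y*z^2 - x^2*z + 2*x*y + z
and trace(b^-2 a^-1 b a^2) = trace(b a^2 b^-2) trace(a) - trace(b a^2 b^-2 a) = -x^2*y^2*z + x^3*y + x*y^3 + x*y*z^2 - 3*x*y - z
trace(b^-1 a^-1 b a^2) = trace(b a^2 b^-1) trace(a) - trace(b a^2 b^-1 a) = -x^2*y*z + x^3 + x*y^2 + x*z^2 - 3*x
next, trace(b^-1 a^-1 b a^2 b^-2) = trace(b^-2 a^-1 b a^2) trace(b) - trace(b^-2 a^-1 b a^2 b) = -x^2*y^3*z + x^3*y^2 + x*y^4 + x*y^2*z^2 + x^2*y*z - x^3 - 4*x*y^2 - x*z^2 - y*z + 3*x
and trace(b^2) = trace(b) trace(b) - trace(1) = y^2 - 2
next, trace(a b^2 a) = trace(a) trace(b^2 a) - trace(b^2) = x*y*z - x^2 - y^2 + 2
trace(b a^3 b) = trace(a) trace(a b^2 a) - trace(a b^2) = x^2*y*z - x^3 - x*y^2 - y*z + 3*x
trace(b a^3 b a) = trace(a) trace(b a b a^2) - trace(b a b a) = x^2*z^2 - x*y*z - x^2 - z^2 + 2
trace(a b a^-1 b a^2) = trace(b a^3 b) trace(a) - trace(b a^3 b a) = x^3*y*z - x^4 - x^2*y^2 - x^2*z^2 + 4*x^2 + z^2 - 2
and trace(b a b^2) = trace(b) trace(a b^2) - trace(a b) = y^2*z - x*y - z
and trace(b a^2 b a b) = trace(a) trace(b a b^2 a) - trace(b a b^2) = x*y*z^2 - x^2*z - y^2*z + z
and trace(a b a^-1 b a^2 b) = trace(b a^2 b a b) trace(a) - trace(b a^2 b a b a) = x^2*y*z^2 - x^3*z - x*y^2*z - x*z^3 + y*z^2 + 3*x*z - y
trace(a^-1 b a^2 b^-1 a b) = trace(a b a^-1 b a^2) trace(b) - trace(a b a^-1 b a^2 b) = x^3*y^2*z - x^4*y - x^2*y^3 - 2*x^2*y*z^2 + x^3*z + x*y^2*z + x*z^3 + 4*x^2*y - 3*x*z - y
trace(b^-1 a b^-1 a^-1 b a^2) = trace(a^-1 b a^2 b^-1 a) trace(b) - trace(a^-1 b a^2 b^-1 a b) = -x^3*y^2*z + x^4*y + x^2*y^3 + 2*x^2*y*z^2 - x^3*z - x*y^2*z - x*z^3 - 3*x^2*y + 3*x*z - y
trace(a^3) = trace(a) trace(a^2) - trace(a) = x^3 - 3*x
next, trace(a b a^3) = trace(a) trace(a b a^2) - trace(a b a) = x^3*z - x^2*y - 2*x*z + y
trace(b a^3 b^-1 a) = trace(a b a^3) trace(b) - trace(a b a^3 b) = x^3*y*z - x^2*y^2 - x^2*z^2 - x*y*z + x^2 + y^2 + z^2 - 2
next, trace(a b^-1 a^-1 b a^2) = trace(b a^3 b^-1) trace(a) - trace(b a^3 b^-1 a) = -x^3*y*z + x^4 + x^2*y^2 + x^2*z^2 + x*y*z - 4*x^2 - y^2 - z^2 + 2
trace(b^-1 a^-1 b a^2 b^-2 a) = trace(b^-1 a b^-1 a^-1 b a^2) trace(b) - trace(b^-1 a b^-1 a^-1 b a^2 b) = -x^3*y^3*z + x^4*y^2 + x^2*y^4 + 2*x^2*y^2*z^2 - x*y^3*z - x*y*z^3 - x^4 - 4*x^2*y^2 - x^2*z^2 + 2*x*y*z + 4*x^2 + z^2 - 2
next, trace(b a^2 b^-2 a^-1 b^-1 a^-1) = trace(b^-1 a^-1 b a^2 b^-2) trace(a) - trace(b^-1 a^-1 b a^2 b^-2 a) = -x^2*y^2*z^2 + x^3*y*z + x*y^3*z + x*y*z^3 - 3*x*y*z - x^2 - z^2 + 2
trace(a^-2 b a^2 b^-2 a^-1 b^-1 a^-1) = trace(b a^2 b^-2 a^-1 b^-1 a^-2) trace(a) - trace(b a^2 b^-2 a^-1 b^-1 a^-1) = -x^4*y^2*z^2 + x^5*y*z + x^3*y^3*z + x^3*y*z^3 + x^2*y^2*z^2 - 4*x^3*y*z - x*y^3*z - x*y*z^3 - x^4 - x^2*y^2 - x^2*z^2 + 4*x*y*z + 4*x^2 + z^2 - 2
trace(a^-1 b a^2 b^-2 a^-1 b^-1 a^-3) = trace(a^-2 b a^2 b^-2 a^-1 b^-1 a^-1) trace(a) - trace(a^-2 b a^2 b^-2 a^-1 b^-1) = -x^5*y^2*z^2 + x^6*y*z + x^4*y^3*z + x^4*y*z^3 + 2*x^3*y^2*z^2 - 5*x^4*y*z - 2*x^2*y^3*z - 2*x^2*y*z^3 - x^5 - x^3*y^2 - x^3*z^2 + 7*x^2*y*z + 5*x^3 + x*y^2 + 2*x*z^2 - y*z - 5*x
trace(a^-5 b a^2 b^-2 a^-1 b^-1) = trace(a^-1 b a^2 b^-2 a^-1 b^-1 a^-3) trace(a) - trace(a^-1 b a^2 b^-2 a^-1 b^-1 a^-2) = -x^6*y^2*z^2 + x^7*y*z + x^5*y^3*z + x^5*y*z^3 + 3*x^4*y^2*z^2 - 6*x^5*y*z - 3*x^3*y^3*z - 3*x^3*y*z^3 - x^6 - x^4*y^2 - x^4*z^2 - x^2*y^2*z^2 + 11*x^3*y*z + x*y^3*z + x*y*z^3 + 6*x^4 + 2*x^2*y^2 + 3*x^2*z^2 - 5*x*y*z - 9*x^2 - z^2 + 2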